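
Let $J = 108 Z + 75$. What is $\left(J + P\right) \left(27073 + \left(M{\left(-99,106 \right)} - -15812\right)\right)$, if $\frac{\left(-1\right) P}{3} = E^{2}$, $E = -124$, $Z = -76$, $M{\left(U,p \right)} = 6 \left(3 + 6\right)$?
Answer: $-2329913079$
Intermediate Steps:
$M{\left(U,p \right)} = 54$ ($M{\left(U,p \right)} = 6 \cdot 9 = 54$)
$P = -46128$ ($P = - 3 \left(-124\right)^{2} = \left(-3\right) 15376 = -46128$)
$J = -8133$ ($J = 108 \left(-76\right) + 75 = -8208 + 75 = -8133$)
$\left(J + P\right) \left(27073 + \left(M{\left(-99,106 \right)} - -15812\right)\right) = \left(-8133 - 46128\right) \left(27073 + \left(54 - -15812\right)\right) = - 54261 \left(27073 + \left(54 + 15812\right)\right) = - 54261 \left(27073 + 15866\right) = \left(-54261\right) 42939 = -2329913079$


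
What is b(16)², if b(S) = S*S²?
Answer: 16777216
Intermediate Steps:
b(S) = S³
b(16)² = (16³)² = 4096² = 16777216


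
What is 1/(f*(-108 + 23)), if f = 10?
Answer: -1/850 ≈ -0.0011765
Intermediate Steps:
1/(f*(-108 + 23)) = 1/(10*(-108 + 23)) = 1/(10*(-85)) = 1/(-850) = -1/850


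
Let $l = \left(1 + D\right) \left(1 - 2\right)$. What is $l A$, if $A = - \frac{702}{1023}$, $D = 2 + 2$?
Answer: $\frac{1170}{341} \approx 3.4311$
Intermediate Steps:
$D = 4$
$A = - \frac{234}{341}$ ($A = \left(-702\right) \frac{1}{1023} = - \frac{234}{341} \approx -0.68622$)
$l = -5$ ($l = \left(1 + 4\right) \left(1 - 2\right) = 5 \left(-1\right) = -5$)
$l A = \left(-5\right) \left(- \frac{234}{341}\right) = \frac{1170}{341}$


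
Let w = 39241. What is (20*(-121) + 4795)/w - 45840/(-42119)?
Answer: 1898840065/1652791679 ≈ 1.1489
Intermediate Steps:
(20*(-121) + 4795)/w - 45840/(-42119) = (20*(-121) + 4795)/39241 - 45840/(-42119) = (-2420 + 4795)*(1/39241) - 45840*(-1/42119) = 2375*(1/39241) + 45840/42119 = 2375/39241 + 45840/42119 = 1898840065/1652791679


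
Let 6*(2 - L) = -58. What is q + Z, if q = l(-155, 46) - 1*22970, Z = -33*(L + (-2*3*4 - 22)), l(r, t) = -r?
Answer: -21682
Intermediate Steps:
L = 35/3 (L = 2 - 1/6*(-58) = 2 + 29/3 = 35/3 ≈ 11.667)
Z = 1133 (Z = -33*(35/3 + (-2*3*4 - 22)) = -33*(35/3 + (-6*4 - 22)) = -33*(35/3 + (-24 - 22)) = -33*(35/3 - 46) = -33*(-103/3) = 1133)
q = -22815 (q = -1*(-155) - 1*22970 = 155 - 22970 = -22815)
q + Z = -22815 + 1133 = -21682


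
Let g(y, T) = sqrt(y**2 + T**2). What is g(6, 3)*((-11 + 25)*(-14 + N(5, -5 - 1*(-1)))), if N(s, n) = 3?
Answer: -462*sqrt(5) ≈ -1033.1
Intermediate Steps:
g(y, T) = sqrt(T**2 + y**2)
g(6, 3)*((-11 + 25)*(-14 + N(5, -5 - 1*(-1)))) = sqrt(3**2 + 6**2)*((-11 + 25)*(-14 + 3)) = sqrt(9 + 36)*(14*(-11)) = sqrt(45)*(-154) = (3*sqrt(5))*(-154) = -462*sqrt(5)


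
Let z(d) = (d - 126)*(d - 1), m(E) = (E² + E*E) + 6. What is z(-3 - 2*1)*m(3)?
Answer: 18864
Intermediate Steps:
m(E) = 6 + 2*E² (m(E) = (E² + E²) + 6 = 2*E² + 6 = 6 + 2*E²)
z(d) = (-1 + d)*(-126 + d) (z(d) = (-126 + d)*(-1 + d) = (-1 + d)*(-126 + d))
z(-3 - 2*1)*m(3) = (126 + (-3 - 2*1)² - 127*(-3 - 2*1))*(6 + 2*3²) = (126 + (-3 - 2)² - 127*(-3 - 2))*(6 + 2*9) = (126 + (-5)² - 127*(-5))*(6 + 18) = (126 + 25 + 635)*24 = 786*24 = 18864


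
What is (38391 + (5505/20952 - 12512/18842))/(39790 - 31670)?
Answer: 505191593371/106853132736 ≈ 4.7279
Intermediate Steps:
(38391 + (5505/20952 - 12512/18842))/(39790 - 31670) = (38391 + (5505*(1/20952) - 12512*1/18842))/8120 = (38391 + (1835/6984 - 6256/9421))*(1/8120) = (38391 - 26404369/65796264)*(1/8120) = (2525957966855/65796264)*(1/8120) = 505191593371/106853132736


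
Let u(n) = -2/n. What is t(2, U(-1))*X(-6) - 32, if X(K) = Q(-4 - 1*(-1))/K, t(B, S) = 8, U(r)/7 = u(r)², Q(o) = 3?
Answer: -36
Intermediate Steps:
U(r) = 28/r² (U(r) = 7*(-2/r)² = 7*(4/r²) = 28/r²)
X(K) = 3/K
t(2, U(-1))*X(-6) - 32 = 8*(3/(-6)) - 32 = 8*(3*(-⅙)) - 32 = 8*(-½) - 32 = -4 - 32 = -36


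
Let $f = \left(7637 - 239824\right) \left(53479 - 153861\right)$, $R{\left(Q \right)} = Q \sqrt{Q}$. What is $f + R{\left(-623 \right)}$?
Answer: $23307395434 - 623 i \sqrt{623} \approx 2.3307 \cdot 10^{10} - 15550.0 i$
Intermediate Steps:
$R{\left(Q \right)} = Q^{\frac{3}{2}}$
$f = 23307395434$ ($f = \left(-232187\right) \left(-100382\right) = 23307395434$)
$f + R{\left(-623 \right)} = 23307395434 + \left(-623\right)^{\frac{3}{2}} = 23307395434 - 623 i \sqrt{623}$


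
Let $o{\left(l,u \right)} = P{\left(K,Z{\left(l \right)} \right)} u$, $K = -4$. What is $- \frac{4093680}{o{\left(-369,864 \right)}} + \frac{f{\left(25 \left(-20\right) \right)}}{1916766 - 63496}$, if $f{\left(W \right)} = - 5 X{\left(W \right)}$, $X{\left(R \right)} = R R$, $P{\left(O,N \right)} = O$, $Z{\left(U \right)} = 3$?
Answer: $\frac{15796613195}{13343544} \approx 1183.8$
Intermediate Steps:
$X{\left(R \right)} = R^{2}$
$o{\left(l,u \right)} = - 4 u$
$f{\left(W \right)} = - 5 W^{2}$
$- \frac{4093680}{o{\left(-369,864 \right)}} + \frac{f{\left(25 \left(-20\right) \right)}}{1916766 - 63496} = - \frac{4093680}{\left(-4\right) 864} + \frac{\left(-5\right) \left(25 \left(-20\right)\right)^{2}}{1916766 - 63496} = - \frac{4093680}{-3456} + \frac{\left(-5\right) \left(-500\right)^{2}}{1916766 - 63496} = \left(-4093680\right) \left(- \frac{1}{3456}\right) + \frac{\left(-5\right) 250000}{1853270} = \frac{85285}{72} - \frac{125000}{185327} = \frac{15796613195}{13343544}$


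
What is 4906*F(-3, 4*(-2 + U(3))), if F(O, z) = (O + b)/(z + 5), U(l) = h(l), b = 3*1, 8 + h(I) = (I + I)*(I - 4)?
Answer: 0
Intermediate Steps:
h(I) = -8 + 2*I*(-4 + I) (h(I) = -8 + (I + I)*(I - 4) = -8 + (2*I)*(-4 + I) = -8 + 2*I*(-4 + I))
b = 3
U(l) = -8 - 8*l + 2*l**2
F(O, z) = (3 + O)/(5 + z) (F(O, z) = (O + 3)/(z + 5) = (3 + O)/(5 + z))
4906*F(-3, 4*(-2 + U(3))) = 4906*((3 - 3)/(5 + 4*(-2 + (-8 - 8*3 + 2*3**2)))) = 4906*(0/(5 + 4*(-2 + (-8 - 24 + 2*9)))) = 4906*(0/(5 + 4*(-2 + (-8 - 24 + 18)))) = 4906*(0/(5 + 4*(-2 - 14))) = 4906*(0/(5 + 4*(-16))) = 4906*(0/(5 - 64)) = 4906*(0/(-59)) = 4906*(-1/59*0) = 4906*0 = 0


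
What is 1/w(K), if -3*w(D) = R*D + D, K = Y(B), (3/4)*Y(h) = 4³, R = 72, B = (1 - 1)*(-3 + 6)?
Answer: -9/18688 ≈ -0.00048159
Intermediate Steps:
B = 0 (B = 0*3 = 0)
Y(h) = 256/3 (Y(h) = (4/3)*4³ = (4/3)*64 = 256/3)
K = 256/3 ≈ 85.333
w(D) = -73*D/3 (w(D) = -(72*D + D)/3 = -73*D/3)
1/w(K) = 1/(-73/3*256/3) = 1/(-18688/9) = -9/18688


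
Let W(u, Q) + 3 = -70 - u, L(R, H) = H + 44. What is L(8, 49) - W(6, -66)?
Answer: 172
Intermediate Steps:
L(R, H) = 44 + H
W(u, Q) = -73 - u (W(u, Q) = -3 + (-70 - u) = -73 - u)
L(8, 49) - W(6, -66) = (44 + 49) - (-73 - 1*6) = 93 - (-73 - 6) = 93 - 1*(-79) = 93 + 79 = 172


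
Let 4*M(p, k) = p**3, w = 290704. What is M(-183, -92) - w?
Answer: -7291303/4 ≈ -1.8228e+6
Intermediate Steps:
M(p, k) = p**3/4
M(-183, -92) - w = (1/4)*(-183)**3 - 1*290704 = (1/4)*(-6128487) - 290704 = -6128487/4 - 290704 = -7291303/4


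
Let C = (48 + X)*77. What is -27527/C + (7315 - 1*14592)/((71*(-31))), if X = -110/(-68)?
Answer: -1114680495/285907699 ≈ -3.8987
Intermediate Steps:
X = 55/34 (X = -110*(-1/68) = 55/34 ≈ 1.6176)
C = 129899/34 (C = (48 + 55/34)*77 = (1687/34)*77 = 129899/34 ≈ 3820.6)
-27527/C + (7315 - 1*14592)/((71*(-31))) = -27527/129899/34 + (7315 - 1*14592)/((71*(-31))) = -27527*34/129899 + (7315 - 14592)/(-2201) = -935918/129899 - 7277*(-1/2201) = -935918/129899 + 7277/2201 = -1114680495/285907699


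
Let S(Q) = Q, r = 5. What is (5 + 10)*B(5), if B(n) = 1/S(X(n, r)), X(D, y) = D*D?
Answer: ⅗ ≈ 0.60000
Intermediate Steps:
X(D, y) = D²
B(n) = n⁻² (B(n) = 1/(n²) = n⁻²)
(5 + 10)*B(5) = (5 + 10)/5² = 15*(1/25) = ⅗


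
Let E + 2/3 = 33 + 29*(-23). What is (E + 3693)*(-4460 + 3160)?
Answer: -11927500/3 ≈ -3.9758e+6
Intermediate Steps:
E = -1904/3 (E = -2/3 + (33 + 29*(-23)) = -2/3 + (33 - 667) = -2/3 - 634 = -1904/3 ≈ -634.67)
(E + 3693)*(-4460 + 3160) = (-1904/3 + 3693)*(-4460 + 3160) = (9175/3)*(-1300) = -11927500/3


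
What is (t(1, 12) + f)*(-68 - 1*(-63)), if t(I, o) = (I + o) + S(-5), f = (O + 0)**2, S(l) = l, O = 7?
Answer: -285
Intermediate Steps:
f = 49 (f = (7 + 0)**2 = 7**2 = 49)
t(I, o) = -5 + I + o (t(I, o) = (I + o) - 5 = -5 + I + o)
(t(1, 12) + f)*(-68 - 1*(-63)) = ((-5 + 1 + 12) + 49)*(-68 - 1*(-63)) = (8 + 49)*(-68 + 63) = 57*(-5) = -285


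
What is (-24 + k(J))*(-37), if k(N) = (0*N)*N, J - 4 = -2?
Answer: 888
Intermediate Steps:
J = 2 (J = 4 - 2 = 2)
k(N) = 0 (k(N) = 0*N = 0)
(-24 + k(J))*(-37) = (-24 + 0)*(-37) = -24*(-37) = 888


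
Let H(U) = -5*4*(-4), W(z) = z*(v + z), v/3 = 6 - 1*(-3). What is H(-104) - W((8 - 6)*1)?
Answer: 22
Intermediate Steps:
v = 27 (v = 3*(6 - 1*(-3)) = 3*(6 + 3) = 3*9 = 27)
W(z) = z*(27 + z)
H(U) = 80 (H(U) = -20*(-4) = 80)
H(-104) - W((8 - 6)*1) = 80 - (8 - 6)*1*(27 + (8 - 6)*1) = 80 - 2*1*(27 + 2*1) = 80 - 2*(27 + 2) = 80 - 2*29 = 80 - 1*58 = 80 - 58 = 22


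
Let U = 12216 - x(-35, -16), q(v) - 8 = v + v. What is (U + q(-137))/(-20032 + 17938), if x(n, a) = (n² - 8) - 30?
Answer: -10763/2094 ≈ -5.1399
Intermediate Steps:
q(v) = 8 + 2*v (q(v) = 8 + (v + v) = 8 + 2*v)
x(n, a) = -38 + n² (x(n, a) = (-8 + n²) - 30 = -38 + n²)
U = 11029 (U = 12216 - (-38 + (-35)²) = 12216 - (-38 + 1225) = 12216 - 1*1187 = 12216 - 1187 = 11029)
(U + q(-137))/(-20032 + 17938) = (11029 + (8 + 2*(-137)))/(-20032 + 17938) = (11029 + (8 - 274))/(-2094) = (11029 - 266)*(-1/2094) = 10763*(-1/2094) = -10763/2094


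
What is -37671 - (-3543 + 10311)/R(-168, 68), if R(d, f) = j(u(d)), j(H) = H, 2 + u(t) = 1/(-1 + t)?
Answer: -3875559/113 ≈ -34297.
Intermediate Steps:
u(t) = -2 + 1/(-1 + t)
R(d, f) = (3 - 2*d)/(-1 + d)
-37671 - (-3543 + 10311)/R(-168, 68) = -37671 - (-3543 + 10311)/((3 - 2*(-168))/(-1 - 168)) = -37671 - 6768/((3 + 336)/(-169)) = -37671 - 6768/((-1/169*339)) = -37671 - 6768/(-339/169) = -37671 - 6768*(-169)/339 = -37671 - 1*(-381264/113) = -37671 + 381264/113 = -3875559/113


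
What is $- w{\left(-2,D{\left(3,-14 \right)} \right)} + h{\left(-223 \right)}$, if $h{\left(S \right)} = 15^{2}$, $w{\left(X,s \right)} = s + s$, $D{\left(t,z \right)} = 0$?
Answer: $225$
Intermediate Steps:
$w{\left(X,s \right)} = 2 s$
$h{\left(S \right)} = 225$
$- w{\left(-2,D{\left(3,-14 \right)} \right)} + h{\left(-223 \right)} = - 2 \cdot 0 + 225 = \left(-1\right) 0 + 225 = 0 + 225 = 225$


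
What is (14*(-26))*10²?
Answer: -36400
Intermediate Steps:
(14*(-26))*10² = -364*100 = -36400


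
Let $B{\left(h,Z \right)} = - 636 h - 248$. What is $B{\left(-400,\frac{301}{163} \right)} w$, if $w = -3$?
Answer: $-762456$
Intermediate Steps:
$B{\left(h,Z \right)} = -248 - 636 h$
$B{\left(-400,\frac{301}{163} \right)} w = \left(-248 - -254400\right) \left(-3\right) = \left(-248 + 254400\right) \left(-3\right) = 254152 \left(-3\right) = -762456$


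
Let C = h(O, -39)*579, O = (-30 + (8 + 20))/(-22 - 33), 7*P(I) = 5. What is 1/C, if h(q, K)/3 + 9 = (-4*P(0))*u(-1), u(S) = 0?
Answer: -1/15633 ≈ -6.3967e-5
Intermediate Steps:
P(I) = 5/7 (P(I) = (1/7)*5 = 5/7)
O = 2/55 (O = (-30 + 28)/(-55) = -2*(-1/55) = 2/55 ≈ 0.036364)
h(q, K) = -27 (h(q, K) = -27 + 3*(-4*5/7*0) = -27 + 3*(-20/7*0) = -27 + 3*0 = -27 + 0 = -27)
C = -15633 (C = -27*579 = -15633)
1/C = 1/(-15633) = -1/15633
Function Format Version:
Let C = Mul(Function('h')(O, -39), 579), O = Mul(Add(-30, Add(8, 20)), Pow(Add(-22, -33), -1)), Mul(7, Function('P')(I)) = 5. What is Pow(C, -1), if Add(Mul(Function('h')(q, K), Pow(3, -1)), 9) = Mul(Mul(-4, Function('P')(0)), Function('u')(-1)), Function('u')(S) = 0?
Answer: Rational(-1, 15633) ≈ -6.3967e-5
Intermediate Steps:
Function('P')(I) = Rational(5, 7) (Function('P')(I) = Mul(Rational(1, 7), 5) = Rational(5, 7))
O = Rational(2, 55) (O = Mul(Add(-30, 28), Pow(-55, -1)) = Mul(-2, Rational(-1, 55)) = Rational(2, 55) ≈ 0.036364)
Function('h')(q, K) = -27 (Function('h')(q, K) = Add(-27, Mul(3, Mul(Mul(-4, Rational(5, 7)), 0))) = Add(-27, Mul(3, Mul(Rational(-20, 7), 0))) = Add(-27, Mul(3, 0)) = Add(-27, 0) = -27)
C = -15633 (C = Mul(-27, 579) = -15633)
Pow(C, -1) = Pow(-15633, -1) = Rational(-1, 15633)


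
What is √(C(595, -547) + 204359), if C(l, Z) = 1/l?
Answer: √72348195570/595 ≈ 452.06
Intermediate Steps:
√(C(595, -547) + 204359) = √(1/595 + 204359) = √(121593606/595) = √72348195570/595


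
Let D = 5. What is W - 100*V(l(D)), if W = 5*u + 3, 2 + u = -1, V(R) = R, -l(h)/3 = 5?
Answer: 1488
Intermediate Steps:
l(h) = -15 (l(h) = -3*5 = -15)
u = -3 (u = -2 - 1 = -3)
W = -12 (W = 5*(-3) + 3 = -15 + 3 = -12)
W - 100*V(l(D)) = -12 - 100*(-15) = -12 + 1500 = 1488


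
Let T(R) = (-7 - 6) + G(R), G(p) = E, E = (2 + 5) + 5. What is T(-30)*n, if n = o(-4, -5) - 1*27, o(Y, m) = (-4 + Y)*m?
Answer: -13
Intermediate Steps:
o(Y, m) = m*(-4 + Y)
E = 12 (E = 7 + 5 = 12)
G(p) = 12
T(R) = -1 (T(R) = (-7 - 6) + 12 = -13 + 12 = -1)
n = 13 (n = -5*(-4 - 4) - 1*27 = -5*(-8) - 27 = 40 - 27 = 13)
T(-30)*n = -1*13 = -13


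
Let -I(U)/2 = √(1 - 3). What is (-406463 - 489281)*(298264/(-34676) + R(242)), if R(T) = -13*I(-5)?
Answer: 66792047104/8669 - 23289344*I*√2 ≈ 7.7047e+6 - 3.2936e+7*I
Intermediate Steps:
I(U) = -2*I*√2 (I(U) = -2*√(1 - 3) = -2*I*√2)
R(T) = 26*I*√2 (R(T) = -(-26)*I*√2 = 26*I*√2)
(-406463 - 489281)*(298264/(-34676) + R(242)) = (-406463 - 489281)*(298264/(-34676) + 26*I*√2) = -895744*(298264*(-1/34676) + 26*I*√2) = -895744*(-74566/8669 + 26*I*√2) = 66792047104/8669 - 23289344*I*√2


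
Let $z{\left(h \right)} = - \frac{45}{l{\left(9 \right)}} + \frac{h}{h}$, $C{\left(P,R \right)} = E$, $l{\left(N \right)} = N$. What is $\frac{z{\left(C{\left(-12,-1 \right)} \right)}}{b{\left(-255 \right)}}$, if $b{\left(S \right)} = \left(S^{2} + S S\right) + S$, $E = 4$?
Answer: $- \frac{4}{129795} \approx -3.0818 \cdot 10^{-5}$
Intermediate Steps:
$C{\left(P,R \right)} = 4$
$z{\left(h \right)} = -4$ ($z{\left(h \right)} = - \frac{45}{9} + \frac{h}{h} = \left(-45\right) \frac{1}{9} + 1 = -5 + 1 = -4$)
$b{\left(S \right)} = S + 2 S^{2}$ ($b{\left(S \right)} = \left(S^{2} + S^{2}\right) + S = 2 S^{2} + S = S + 2 S^{2}$)
$\frac{z{\left(C{\left(-12,-1 \right)} \right)}}{b{\left(-255 \right)}} = - \frac{4}{\left(-255\right) \left(1 + 2 \left(-255\right)\right)} = - \frac{4}{\left(-255\right) \left(1 - 510\right)} = - \frac{4}{\left(-255\right) \left(-509\right)} = - \frac{4}{129795}$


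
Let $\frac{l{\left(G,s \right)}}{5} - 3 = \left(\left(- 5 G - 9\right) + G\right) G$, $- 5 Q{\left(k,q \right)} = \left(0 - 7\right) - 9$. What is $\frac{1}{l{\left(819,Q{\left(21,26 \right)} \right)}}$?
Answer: $- \frac{1}{13452060} \approx -7.4338 \cdot 10^{-8}$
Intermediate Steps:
$Q{\left(k,q \right)} = \frac{16}{5}$ ($Q{\left(k,q \right)} = - \frac{\left(0 - 7\right) - 9}{5} = - \frac{-7 - 9}{5} = \left(- \frac{1}{5}\right) \left(-16\right) = \frac{16}{5}$)
$l{\left(G,s \right)} = 15 + 5 G \left(-9 - 4 G\right)$ ($l{\left(G,s \right)} = 15 + 5 \left(\left(- 5 G - 9\right) + G\right) G = 15 + 5 \left(\left(-9 - 5 G\right) + G\right) G = 15 + 5 \left(-9 - 4 G\right) G = 15 + 5 G \left(-9 - 4 G\right)$)
$\frac{1}{l{\left(819,Q{\left(21,26 \right)} \right)}} = \frac{1}{15 - 36855 - 20 \cdot 819^{2}} = \frac{1}{15 - 36855 - 13415220} = \frac{1}{-13452060} = - \frac{1}{13452060}$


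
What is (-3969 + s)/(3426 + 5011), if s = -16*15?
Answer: -4209/8437 ≈ -0.49887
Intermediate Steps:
s = -240
(-3969 + s)/(3426 + 5011) = (-3969 - 240)/(3426 + 5011) = -4209/8437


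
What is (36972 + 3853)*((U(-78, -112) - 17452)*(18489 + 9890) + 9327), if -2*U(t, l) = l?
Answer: -20154149479525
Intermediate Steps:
U(t, l) = -l/2
(36972 + 3853)*((U(-78, -112) - 17452)*(18489 + 9890) + 9327) = (36972 + 3853)*((-½*(-112) - 17452)*(18489 + 9890) + 9327) = 40825*((56 - 17452)*28379 + 9327) = 40825*(-17396*28379 + 9327) = 40825*(-493681084 + 9327) = 40825*(-493671757) = -20154149479525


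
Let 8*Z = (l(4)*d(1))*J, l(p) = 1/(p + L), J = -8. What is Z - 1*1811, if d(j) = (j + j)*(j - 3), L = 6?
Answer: -9053/5 ≈ -1810.6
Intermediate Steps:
l(p) = 1/(6 + p) (l(p) = 1/(p + 6) = 1/(6 + p))
d(j) = 2*j*(-3 + j) (d(j) = (2*j)*(-3 + j) = 2*j*(-3 + j))
Z = 2/5 (Z = (((2*1*(-3 + 1))/(6 + 4))*(-8))/8 = (((2*1*(-2))/10)*(-8))/8 = (((1/10)*(-4))*(-8))/8 = (-2/5*(-8))/8 = (1/8)*(16/5) = 2/5 ≈ 0.40000)
Z - 1*1811 = 2/5 - 1*1811 = 2/5 - 1811 = -9053/5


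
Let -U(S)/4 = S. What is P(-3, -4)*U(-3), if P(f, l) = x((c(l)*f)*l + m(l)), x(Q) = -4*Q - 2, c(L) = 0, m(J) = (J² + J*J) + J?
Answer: -1368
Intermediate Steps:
U(S) = -4*S
m(J) = J + 2*J² (m(J) = (J² + J²) + J = 2*J² + J = J + 2*J²)
x(Q) = -2 - 4*Q
P(f, l) = -2 - 4*l*(1 + 2*l) (P(f, l) = -2 - 4*((0*f)*l + l*(1 + 2*l)) = -2 - 4*(0*l + l*(1 + 2*l)) = -2 - 4*(0 + l*(1 + 2*l)) = -2 - 4*l*(1 + 2*l))
P(-3, -4)*U(-3) = (-2 - 8*(-4)² - 4*(-4))*(-4*(-3)) = (-2 - 8*16 + 16)*12 = (-2 - 128 + 16)*12 = -114*12 = -1368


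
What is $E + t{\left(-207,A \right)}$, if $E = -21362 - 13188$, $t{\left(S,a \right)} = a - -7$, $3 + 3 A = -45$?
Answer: $-34559$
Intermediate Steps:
$A = -16$ ($A = -1 + \frac{1}{3} \left(-45\right) = -1 - 15 = -16$)
$t{\left(S,a \right)} = 7 + a$ ($t{\left(S,a \right)} = a + 7 = 7 + a$)
$E = -34550$ ($E = -21362 - 13188 = -34550$)
$E + t{\left(-207,A \right)} = -34550 + \left(7 - 16\right) = -34550 - 9 = -34559$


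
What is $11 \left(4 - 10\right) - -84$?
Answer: $18$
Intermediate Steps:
$11 \left(4 - 10\right) - -84 = 11 \left(-6\right) + 84 = -66 + 84 = 18$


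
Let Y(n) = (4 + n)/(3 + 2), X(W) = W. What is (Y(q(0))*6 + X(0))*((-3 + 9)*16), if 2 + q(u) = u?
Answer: 1152/5 ≈ 230.40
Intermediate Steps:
q(u) = -2 + u
Y(n) = 4/5 + n/5 (Y(n) = (4 + n)/5 = (4 + n)*(1/5) = 4/5 + n/5)
(Y(q(0))*6 + X(0))*((-3 + 9)*16) = ((4/5 + (-2 + 0)/5)*6 + 0)*((-3 + 9)*16) = ((4/5 + (1/5)*(-2))*6 + 0)*(6*16) = ((4/5 - 2/5)*6 + 0)*96 = ((2/5)*6 + 0)*96 = (12/5 + 0)*96 = (12/5)*96 = 1152/5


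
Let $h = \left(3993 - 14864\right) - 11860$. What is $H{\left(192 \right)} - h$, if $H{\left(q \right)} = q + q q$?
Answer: $59787$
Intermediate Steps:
$h = -22731$ ($h = -10871 - 11860 = -22731$)
$H{\left(q \right)} = q + q^{2}$
$H{\left(192 \right)} - h = 192 \left(1 + 192\right) - -22731 = 192 \cdot 193 + 22731 = 37056 + 22731 = 59787$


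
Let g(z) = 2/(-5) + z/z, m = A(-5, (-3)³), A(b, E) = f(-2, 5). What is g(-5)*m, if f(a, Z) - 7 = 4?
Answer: 33/5 ≈ 6.6000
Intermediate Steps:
f(a, Z) = 11 (f(a, Z) = 7 + 4 = 11)
A(b, E) = 11
m = 11
g(z) = ⅗ (g(z) = 2*(-⅕) + 1 = -⅖ + 1 = ⅗)
g(-5)*m = (⅗)*11 = 33/5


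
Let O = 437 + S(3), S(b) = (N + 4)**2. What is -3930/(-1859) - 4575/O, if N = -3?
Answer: -2261195/271414 ≈ -8.3312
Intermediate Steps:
S(b) = 1 (S(b) = (-3 + 4)**2 = 1**2 = 1)
O = 438 (O = 437 + 1 = 438)
-3930/(-1859) - 4575/O = -3930/(-1859) - 4575/438 = -3930*(-1/1859) - 4575*1/438 = 3930/1859 - 1525/146 = -2261195/271414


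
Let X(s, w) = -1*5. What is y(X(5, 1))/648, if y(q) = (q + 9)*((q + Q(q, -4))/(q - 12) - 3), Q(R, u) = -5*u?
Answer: -11/459 ≈ -0.023965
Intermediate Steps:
X(s, w) = -5
y(q) = (-3 + (20 + q)/(-12 + q))*(9 + q) (y(q) = (q + 9)*((q - 5*(-4))/(q - 12) - 3) = (9 + q)*((q + 20)/(-12 + q) - 3) = (9 + q)*((20 + q)/(-12 + q) - 3) = (9 + q)*(-3 + (20 + q)/(-12 + q)) = (-3 + (20 + q)/(-12 + q))*(9 + q))
y(X(5, 1))/648 = (2*(252 - 1*(-5)² + 19*(-5))/(-12 - 5))/648 = (2*(252 - 1*25 - 95)/(-17))*(1/648) = (2*(-1/17)*(252 - 25 - 95))*(1/648) = (2*(-1/17)*132)*(1/648) = -264/17*1/648 = -11/459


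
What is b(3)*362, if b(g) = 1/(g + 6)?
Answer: 362/9 ≈ 40.222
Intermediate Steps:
b(g) = 1/(6 + g)
b(3)*362 = 362/(6 + 3) = 362/9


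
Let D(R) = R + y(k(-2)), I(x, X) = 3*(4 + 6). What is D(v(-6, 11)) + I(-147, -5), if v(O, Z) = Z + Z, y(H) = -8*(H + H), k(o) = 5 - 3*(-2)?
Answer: -124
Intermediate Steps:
k(o) = 11 (k(o) = 5 + 6 = 11)
I(x, X) = 30 (I(x, X) = 3*10 = 30)
y(H) = -16*H
v(O, Z) = 2*Z
D(R) = -176 + R (D(R) = R - 16*11 = R - 176 = -176 + R)
D(v(-6, 11)) + I(-147, -5) = (-176 + 2*11) + 30 = (-176 + 22) + 30 = -154 + 30 = -124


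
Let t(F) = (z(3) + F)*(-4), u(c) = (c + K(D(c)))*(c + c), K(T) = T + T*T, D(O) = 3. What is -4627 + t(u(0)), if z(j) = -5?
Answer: -4607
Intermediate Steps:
K(T) = T + T**2
u(c) = 2*c*(12 + c) (u(c) = (c + 3*(1 + 3))*(c + c) = (c + 3*4)*(2*c) = (c + 12)*(2*c) = (12 + c)*(2*c) = 2*c*(12 + c))
t(F) = 20 - 4*F (t(F) = (-5 + F)*(-4) = 20 - 4*F)
-4627 + t(u(0)) = -4627 + (20 - 8*0*(12 + 0)) = -4627 + (20 - 8*0*12) = -4627 + (20 - 4*0) = -4627 + (20 + 0) = -4627 + 20 = -4607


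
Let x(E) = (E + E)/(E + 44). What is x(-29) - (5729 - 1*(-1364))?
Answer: -106453/15 ≈ -7096.9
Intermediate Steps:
x(E) = 2*E/(44 + E) (x(E) = (2*E)/(44 + E) = 2*E/(44 + E))
x(-29) - (5729 - 1*(-1364)) = 2*(-29)/(44 - 29) - (5729 - 1*(-1364)) = 2*(-29)/15 - (5729 + 1364) = 2*(-29)*(1/15) - 1*7093 = -58/15 - 7093 = -106453/15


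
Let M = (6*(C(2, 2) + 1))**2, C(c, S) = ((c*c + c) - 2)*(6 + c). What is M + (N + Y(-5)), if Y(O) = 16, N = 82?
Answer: 39302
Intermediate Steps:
C(c, S) = (6 + c)*(-2 + c + c**2) (C(c, S) = ((c**2 + c) - 2)*(6 + c) = ((c + c**2) - 2)*(6 + c) = (-2 + c + c**2)*(6 + c) = (6 + c)*(-2 + c + c**2))
M = 39204 (M = (6*((-12 + 2**3 + 4*2 + 7*2**2) + 1))**2 = (6*((-12 + 8 + 8 + 7*4) + 1))**2 = (6*((-12 + 8 + 8 + 28) + 1))**2 = (6*(32 + 1))**2 = (6*33)**2 = 198**2 = 39204)
M + (N + Y(-5)) = 39204 + (82 + 16) = 39204 + 98 = 39302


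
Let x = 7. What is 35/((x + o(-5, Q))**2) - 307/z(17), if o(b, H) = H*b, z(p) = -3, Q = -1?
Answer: 14771/144 ≈ 102.58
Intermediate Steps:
35/((x + o(-5, Q))**2) - 307/z(17) = 35/((7 - 1*(-5))**2) - 307/(-3) = 35/((7 + 5)**2) - 307*(-1/3) = 35/(12**2) + 307/3 = 35/144 + 307/3 = 14771/144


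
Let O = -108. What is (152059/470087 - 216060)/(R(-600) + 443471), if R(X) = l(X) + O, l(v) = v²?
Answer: -101566845161/377650502581 ≈ -0.26894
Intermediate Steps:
R(X) = -108 + X² (R(X) = X² - 108 = -108 + X²)
(152059/470087 - 216060)/(R(-600) + 443471) = (152059/470087 - 216060)/((-108 + (-600)²) + 443471) = (152059*(1/470087) - 216060)/((-108 + 360000) + 443471) = (152059/470087 - 216060)/(359892 + 443471) = -101566845161/470087/803363 = -101566845161/470087*1/803363 = -101566845161/377650502581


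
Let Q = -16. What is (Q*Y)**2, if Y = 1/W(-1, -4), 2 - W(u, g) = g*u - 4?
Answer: 64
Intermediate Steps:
W(u, g) = 6 - g*u (W(u, g) = 2 - (g*u - 4) = 2 - (-4 + g*u) = 2 + (4 - g*u) = 6 - g*u)
Y = 1/2 (Y = 1/(6 - 1*(-4)*(-1)) = 1/(6 - 4) = 1/2 ≈ 0.50000)
(Q*Y)**2 = (-16*1/2)**2 = (-8)**2 = 64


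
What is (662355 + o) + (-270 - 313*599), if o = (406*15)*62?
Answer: 852178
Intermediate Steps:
o = 377580 (o = 6090*62 = 377580)
(662355 + o) + (-270 - 313*599) = (662355 + 377580) + (-270 - 313*599) = 1039935 + (-270 - 187487) = 1039935 - 187757 = 852178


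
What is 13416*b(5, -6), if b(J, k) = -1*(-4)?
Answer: 53664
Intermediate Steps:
b(J, k) = 4
13416*b(5, -6) = 13416*4 = 53664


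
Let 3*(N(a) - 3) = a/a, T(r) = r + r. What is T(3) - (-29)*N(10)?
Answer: 308/3 ≈ 102.67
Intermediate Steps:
T(r) = 2*r
N(a) = 10/3 (N(a) = 3 + (a/a)/3 = 3 + (⅓)*1 = 3 + ⅓ = 10/3)
T(3) - (-29)*N(10) = 2*3 - (-29)*10/3 = 6 - 1*(-290/3) = 6 + 290/3 = 308/3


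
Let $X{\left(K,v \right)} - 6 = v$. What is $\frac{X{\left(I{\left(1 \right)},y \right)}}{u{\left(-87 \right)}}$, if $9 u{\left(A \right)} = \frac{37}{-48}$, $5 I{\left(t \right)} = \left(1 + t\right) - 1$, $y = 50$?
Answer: $- \frac{24192}{37} \approx -653.84$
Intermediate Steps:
$I{\left(t \right)} = \frac{t}{5}$ ($I{\left(t \right)} = \frac{\left(1 + t\right) - 1}{5} = \frac{t}{5}$)
$X{\left(K,v \right)} = 6 + v$
$u{\left(A \right)} = - \frac{37}{432}$ ($u{\left(A \right)} = \frac{37 \frac{1}{-48}}{9} = \frac{37 \left(- \frac{1}{48}\right)}{9} = \frac{1}{9} \left(- \frac{37}{48}\right) = - \frac{37}{432}$)
$\frac{X{\left(I{\left(1 \right)},y \right)}}{u{\left(-87 \right)}} = \frac{6 + 50}{- \frac{37}{432}} = 56 \left(- \frac{432}{37}\right) = - \frac{24192}{37}$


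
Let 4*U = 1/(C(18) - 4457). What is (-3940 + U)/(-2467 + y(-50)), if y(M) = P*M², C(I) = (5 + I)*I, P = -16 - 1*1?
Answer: 21239227/242402108 ≈ 0.087620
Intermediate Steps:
P = -17 (P = -16 - 1 = -17)
C(I) = I*(5 + I)
U = -1/16172 (U = 1/(4*(18*(5 + 18) - 4457)) = 1/(4*(18*23 - 4457)) = 1/(4*(414 - 4457)) = (¼)/(-4043) = (¼)*(-1/4043) = -1/16172 ≈ -6.1835e-5)
y(M) = -17*M²
(-3940 + U)/(-2467 + y(-50)) = (-3940 - 1/16172)/(-2467 - 17*(-50)²) = -63717681/(16172*(-2467 - 17*2500)) = -63717681/(16172*(-2467 - 42500)) = -63717681/16172/(-44967) = -63717681/16172*(-1/44967) = 21239227/242402108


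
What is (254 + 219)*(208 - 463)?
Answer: -120615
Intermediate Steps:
(254 + 219)*(208 - 463) = 473*(-255) = -120615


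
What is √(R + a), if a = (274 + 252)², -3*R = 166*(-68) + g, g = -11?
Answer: √2523981/3 ≈ 529.57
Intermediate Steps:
R = 11299/3 (R = -(166*(-68) - 11)/3 = -(-11288 - 11)/3 = -⅓*(-11299) = 11299/3 ≈ 3766.3)
a = 276676 (a = 526² = 276676)
√(R + a) = √(11299/3 + 276676) = √(841327/3) = √2523981/3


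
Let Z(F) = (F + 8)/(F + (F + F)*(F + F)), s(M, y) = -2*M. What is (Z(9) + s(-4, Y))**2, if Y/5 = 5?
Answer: 7187761/110889 ≈ 64.819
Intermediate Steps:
Y = 25 (Y = 5*5 = 25)
Z(F) = (8 + F)/(F + 4*F**2) (Z(F) = (8 + F)/(F + (2*F)*(2*F)) = (8 + F)/(F + 4*F**2))
(Z(9) + s(-4, Y))**2 = ((8 + 9)/(9*(1 + 4*9)) - 2*(-4))**2 = ((1/9)*17/(1 + 36) + 8)**2 = ((1/9)*17/37 + 8)**2 = ((1/9)*(1/37)*17 + 8)**2 = (17/333 + 8)**2 = (2681/333)**2 = 7187761/110889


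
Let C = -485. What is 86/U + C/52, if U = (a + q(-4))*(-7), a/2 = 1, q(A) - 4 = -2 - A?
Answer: -1977/182 ≈ -10.863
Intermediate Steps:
q(A) = 2 - A (q(A) = 4 + (-2 - A) = 2 - A)
a = 2 (a = 2*1 = 2)
U = -56 (U = (2 + (2 - 1*(-4)))*(-7) = (2 + (2 + 4))*(-7) = (2 + 6)*(-7) = 8*(-7) = -56)
86/U + C/52 = 86/(-56) - 485/52 = 86*(-1/56) - 485*1/52 = -43/28 - 485/52 = -1977/182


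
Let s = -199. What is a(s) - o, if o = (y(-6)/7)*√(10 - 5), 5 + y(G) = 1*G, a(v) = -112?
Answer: -112 + 11*√5/7 ≈ -108.49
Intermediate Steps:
y(G) = -5 + G (y(G) = -5 + 1*G = -5 + G)
o = -11*√5/7 (o = ((-5 - 6)/7)*√(10 - 5) = (-11*⅐)*√5 = -11*√5/7 ≈ -3.5138)
a(s) - o = -112 - (-11)*√5/7 = -112 + 11*√5/7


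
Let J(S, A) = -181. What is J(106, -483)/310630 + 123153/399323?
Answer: 38182738927/124041703490 ≈ 0.30782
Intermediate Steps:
J(106, -483)/310630 + 123153/399323 = -181/310630 + 123153/399323 = 38182738927/124041703490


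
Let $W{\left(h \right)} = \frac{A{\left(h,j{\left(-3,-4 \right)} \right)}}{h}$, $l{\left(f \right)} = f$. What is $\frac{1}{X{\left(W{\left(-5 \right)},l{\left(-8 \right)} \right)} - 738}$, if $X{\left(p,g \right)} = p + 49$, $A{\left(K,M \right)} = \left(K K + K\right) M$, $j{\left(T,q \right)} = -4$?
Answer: $- \frac{1}{673} \approx -0.0014859$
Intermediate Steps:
$A{\left(K,M \right)} = M \left(K + K^{2}\right)$ ($A{\left(K,M \right)} = \left(K^{2} + K\right) M = \left(K + K^{2}\right) M = M \left(K + K^{2}\right)$)
$W{\left(h \right)} = -4 - 4 h$ ($W{\left(h \right)} = \frac{h \left(-4\right) \left(1 + h\right)}{h} = \frac{\left(-4\right) h \left(1 + h\right)}{h} = -4 - 4 h$)
$X{\left(p,g \right)} = 49 + p$
$\frac{1}{X{\left(W{\left(-5 \right)},l{\left(-8 \right)} \right)} - 738} = \frac{1}{\left(49 - -16\right) - 738} = \frac{1}{\left(49 + \left(-4 + 20\right)\right) - 738} = \frac{1}{\left(49 + 16\right) - 738} = \frac{1}{65 - 738} = \frac{1}{-673} = - \frac{1}{673}$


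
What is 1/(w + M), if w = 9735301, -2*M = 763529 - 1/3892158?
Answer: 7784316/72810883833535 ≈ 1.0691e-7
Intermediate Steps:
M = -2971775505581/7784316 (M = -(763529 - 1/3892158)/2 = -½*2971775505581/3892158 = -2971775505581/7784316 ≈ -3.8176e+5)
1/(w + M) = 1/(9735301 - 2971775505581/7784316) = 1/(72810883833535/7784316) = 7784316/72810883833535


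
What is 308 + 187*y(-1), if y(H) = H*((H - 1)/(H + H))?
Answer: 121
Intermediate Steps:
y(H) = -½ + H/2 (y(H) = H*((-1 + H)/((2*H))) = H*((-1 + H)*(1/(2*H))) = H*((-1 + H)/(2*H)) = -½ + H/2)
308 + 187*y(-1) = 308 + 187*(-½ + (½)*(-1)) = 308 + 187*(-½ - ½) = 308 + 187*(-1) = 308 - 187 = 121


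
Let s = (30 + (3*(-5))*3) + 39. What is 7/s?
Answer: 7/24 ≈ 0.29167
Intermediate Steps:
s = 24 (s = (30 - 15*3) + 39 = (30 - 45) + 39 = -15 + 39 = 24)
7/s = 7/24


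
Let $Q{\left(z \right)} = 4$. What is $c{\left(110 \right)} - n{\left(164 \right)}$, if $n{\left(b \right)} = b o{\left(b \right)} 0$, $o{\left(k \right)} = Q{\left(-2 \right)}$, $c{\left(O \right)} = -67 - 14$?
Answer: $-81$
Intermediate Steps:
$c{\left(O \right)} = -81$
$o{\left(k \right)} = 4$
$n{\left(b \right)} = 0$ ($n{\left(b \right)} = b 4 \cdot 0 = 4 b 0 = 0$)
$c{\left(110 \right)} - n{\left(164 \right)} = -81 - 0 = -81 + 0 = -81$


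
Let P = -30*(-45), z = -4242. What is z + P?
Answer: -2892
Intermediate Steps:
P = 1350
z + P = -4242 + 1350 = -2892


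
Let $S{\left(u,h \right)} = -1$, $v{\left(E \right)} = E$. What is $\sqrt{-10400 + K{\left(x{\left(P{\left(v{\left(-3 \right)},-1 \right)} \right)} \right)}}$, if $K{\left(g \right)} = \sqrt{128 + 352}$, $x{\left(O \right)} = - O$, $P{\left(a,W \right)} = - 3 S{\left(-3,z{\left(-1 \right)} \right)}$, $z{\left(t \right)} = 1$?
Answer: $2 \sqrt{-2600 + \sqrt{30}} \approx 101.87 i$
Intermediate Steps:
$P{\left(a,W \right)} = 3$ ($P{\left(a,W \right)} = \left(-3\right) \left(-1\right) = 3$)
$K{\left(g \right)} = 4 \sqrt{30}$ ($K{\left(g \right)} = \sqrt{480} = 4 \sqrt{30}$)
$\sqrt{-10400 + K{\left(x{\left(P{\left(v{\left(-3 \right)},-1 \right)} \right)} \right)}} = \sqrt{-10400 + 4 \sqrt{30}}$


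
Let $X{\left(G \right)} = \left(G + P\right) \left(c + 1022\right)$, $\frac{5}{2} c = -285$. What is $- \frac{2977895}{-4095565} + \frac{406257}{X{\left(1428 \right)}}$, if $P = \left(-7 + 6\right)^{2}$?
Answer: $\frac{1105553201069}{1062825329116} \approx 1.0402$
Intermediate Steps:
$c = -114$ ($c = \frac{2}{5} \left(-285\right) = -114$)
$P = 1$ ($P = \left(-1\right)^{2} = 1$)
$X{\left(G \right)} = 908 + 908 G$ ($X{\left(G \right)} = \left(G + 1\right) \left(-114 + 1022\right) = \left(1 + G\right) 908 = 908 + 908 G$)
$- \frac{2977895}{-4095565} + \frac{406257}{X{\left(1428 \right)}} = - \frac{2977895}{-4095565} + \frac{406257}{908 + 908 \cdot 1428} = \left(-2977895\right) \left(- \frac{1}{4095565}\right) + \frac{406257}{908 + 1296624} = \frac{595579}{819113} + \frac{406257}{1297532} = \frac{1105553201069}{1062825329116}$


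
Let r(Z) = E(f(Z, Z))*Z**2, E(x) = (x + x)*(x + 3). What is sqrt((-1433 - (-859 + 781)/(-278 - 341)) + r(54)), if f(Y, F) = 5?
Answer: 107*sqrt(7759165)/619 ≈ 481.50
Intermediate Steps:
E(x) = 2*x*(3 + x) (E(x) = (2*x)*(3 + x) = 2*x*(3 + x))
r(Z) = 80*Z**2 (r(Z) = (2*5*(3 + 5))*Z**2 = (2*5*8)*Z**2 = 80*Z**2)
sqrt((-1433 - (-859 + 781)/(-278 - 341)) + r(54)) = sqrt((-1433 - (-859 + 781)/(-278 - 341)) + 80*54**2) = sqrt((-1433 - (-78)/(-619)) + 80*2916) = sqrt((-1433 - (-78)*(-1)/619) + 233280) = sqrt((-1433 - 1*78/619) + 233280) = sqrt((-1433 - 78/619) + 233280) = sqrt(-887105/619 + 233280) = sqrt(143513215/619) = 107*sqrt(7759165)/619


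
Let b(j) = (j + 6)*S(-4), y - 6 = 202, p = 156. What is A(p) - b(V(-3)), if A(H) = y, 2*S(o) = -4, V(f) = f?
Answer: 214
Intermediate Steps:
y = 208 (y = 6 + 202 = 208)
S(o) = -2 (S(o) = (1/2)*(-4) = -2)
A(H) = 208
b(j) = -12 - 2*j (b(j) = (j + 6)*(-2) = (6 + j)*(-2) = -12 - 2*j)
A(p) - b(V(-3)) = 208 - (-12 - 2*(-3)) = 208 - (-12 + 6) = 208 - 1*(-6) = 208 + 6 = 214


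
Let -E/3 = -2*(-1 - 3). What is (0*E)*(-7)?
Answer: 0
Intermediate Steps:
E = -24 (E = -(-6)*(-1 - 3) = -(-6)*(-4) = -3*8 = -24)
(0*E)*(-7) = (0*(-24))*(-7) = 0*(-7) = 0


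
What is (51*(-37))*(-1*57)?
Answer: 107559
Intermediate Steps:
(51*(-37))*(-1*57) = -1887*(-57) = 107559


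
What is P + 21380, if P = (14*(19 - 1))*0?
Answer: 21380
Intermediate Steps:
P = 0 (P = (14*18)*0 = 252*0 = 0)
P + 21380 = 0 + 21380 = 21380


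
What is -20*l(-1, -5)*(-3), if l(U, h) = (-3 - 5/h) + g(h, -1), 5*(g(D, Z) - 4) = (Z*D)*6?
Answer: 480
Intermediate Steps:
g(D, Z) = 4 + 6*D*Z/5 (g(D, Z) = 4 + ((Z*D)*6)/5 = 4 + ((D*Z)*6)/5 = 4 + (6*D*Z)/5 = 4 + 6*D*Z/5)
l(U, h) = 1 - 5/h - 6*h/5 (l(U, h) = (-3 - 5/h) + (4 + (6/5)*h*(-1)) = (-3 - 5/h) + (4 - 6*h/5) = 1 - 5/h - 6*h/5)
-20*l(-1, -5)*(-3) = -20*(1 - 5/(-5) - 6/5*(-5))*(-3) = -20*(1 - 5*(-⅕) + 6)*(-3) = -20*(1 + 1 + 6)*(-3) = -20*8*(-3) = -160*(-3) = 480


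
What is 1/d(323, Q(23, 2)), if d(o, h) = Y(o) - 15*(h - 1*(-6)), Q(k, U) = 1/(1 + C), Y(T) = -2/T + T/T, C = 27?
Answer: -9044/809817 ≈ -0.011168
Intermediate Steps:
Y(T) = 1 - 2/T (Y(T) = -2/T + 1 = 1 - 2/T)
Q(k, U) = 1/28 (Q(k, U) = 1/(1 + 27) = 1/28)
d(o, h) = -90 - 15*h + (-2 + o)/o (d(o, h) = (-2 + o)/o - 15*(h - 1*(-6)) = (-2 + o)/o - 15*(h + 6) = (-2 + o)/o - 15*(6 + h) = (-2 + o)/o + (-90 - 15*h) = -90 - 15*h + (-2 + o)/o)
1/d(323, Q(23, 2)) = 1/(-89 - 15*1/28 - 2/323) = 1/(-89 - 15/28 - 2*1/323) = 1/(-89 - 15/28 - 2/323) = 1/(-809817/9044) = -9044/809817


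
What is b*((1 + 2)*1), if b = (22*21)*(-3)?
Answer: -4158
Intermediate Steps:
b = -1386 (b = 462*(-3) = -1386)
b*((1 + 2)*1) = -1386*(1 + 2) = -4158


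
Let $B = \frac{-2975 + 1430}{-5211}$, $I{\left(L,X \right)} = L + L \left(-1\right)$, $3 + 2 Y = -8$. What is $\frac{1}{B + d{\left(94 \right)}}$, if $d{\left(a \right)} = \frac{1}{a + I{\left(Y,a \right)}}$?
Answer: $\frac{163278}{50147} \approx 3.256$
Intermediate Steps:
$Y = - \frac{11}{2}$ ($Y = - \frac{3}{2} + \frac{1}{2} \left(-8\right) = - \frac{3}{2} - 4 = - \frac{11}{2} \approx -5.5$)
$I{\left(L,X \right)} = 0$ ($I{\left(L,X \right)} = L - L = 0$)
$d{\left(a \right)} = \frac{1}{a}$ ($d{\left(a \right)} = \frac{1}{a + 0} = \frac{1}{a}$)
$B = \frac{515}{1737}$ ($B = \left(-1545\right) \left(- \frac{1}{5211}\right) = \frac{515}{1737} \approx 0.29649$)
$\frac{1}{B + d{\left(94 \right)}} = \frac{1}{\frac{515}{1737} + \frac{1}{94}} = \frac{1}{\frac{50147}{163278}} = \frac{163278}{50147}$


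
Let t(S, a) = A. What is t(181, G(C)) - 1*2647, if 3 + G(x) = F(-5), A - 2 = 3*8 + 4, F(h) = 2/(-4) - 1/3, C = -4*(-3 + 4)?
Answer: -2617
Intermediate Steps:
C = -4 (C = -4*1 = -4)
F(h) = -⅚ (F(h) = 2*(-¼) - 1*⅓ = -½ - ⅓ = -⅚)
A = 30 (A = 2 + (3*8 + 4) = 2 + (24 + 4) = 2 + 28 = 30)
G(x) = -23/6 (G(x) = -3 - ⅚ = -23/6)
t(S, a) = 30
t(181, G(C)) - 1*2647 = 30 - 1*2647 = 30 - 2647 = -2617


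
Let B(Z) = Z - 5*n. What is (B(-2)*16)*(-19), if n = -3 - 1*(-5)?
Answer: 3648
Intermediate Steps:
n = 2 (n = -3 + 5 = 2)
B(Z) = -10 + Z (B(Z) = Z - 5*2 = Z - 10 = -10 + Z)
(B(-2)*16)*(-19) = ((-10 - 2)*16)*(-19) = -12*16*(-19) = -192*(-19) = 3648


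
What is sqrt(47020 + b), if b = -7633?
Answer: sqrt(39387) ≈ 198.46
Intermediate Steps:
sqrt(47020 + b) = sqrt(47020 - 7633) = sqrt(39387)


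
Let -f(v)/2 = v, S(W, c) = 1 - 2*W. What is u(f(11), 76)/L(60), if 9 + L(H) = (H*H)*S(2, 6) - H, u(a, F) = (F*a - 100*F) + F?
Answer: 9196/10869 ≈ 0.84608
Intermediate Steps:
f(v) = -2*v
u(a, F) = -99*F + F*a (u(a, F) = (-100*F + F*a) + F = -99*F + F*a)
L(H) = -9 - H - 3*H**2 (L(H) = -9 + ((H*H)*(1 - 2*2) - H) = -9 + (H**2*(1 - 4) - H) = -9 + (H**2*(-3) - H) = -9 + (-3*H**2 - H) = -9 + (-H - 3*H**2) = -9 - H - 3*H**2)
u(f(11), 76)/L(60) = (76*(-99 - 2*11))/(-9 - 1*60 - 3*60**2) = (76*(-99 - 22))/(-9 - 60 - 3*3600) = (76*(-121))/(-9 - 60 - 10800) = -9196/(-10869) = -9196*(-1/10869) = 9196/10869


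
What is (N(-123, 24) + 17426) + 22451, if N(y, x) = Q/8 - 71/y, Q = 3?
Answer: 39239905/984 ≈ 39878.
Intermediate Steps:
N(y, x) = 3/8 - 71/y
(N(-123, 24) + 17426) + 22451 = ((3/8 - 71/(-123)) + 17426) + 22451 = ((3/8 - 71*(-1/123)) + 17426) + 22451 = ((3/8 + 71/123) + 17426) + 22451 = (937/984 + 17426) + 22451 = 17148121/984 + 22451 = 39239905/984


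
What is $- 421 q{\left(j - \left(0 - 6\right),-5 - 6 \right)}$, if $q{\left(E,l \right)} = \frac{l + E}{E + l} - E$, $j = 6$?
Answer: $4631$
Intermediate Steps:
$q{\left(E,l \right)} = 1 - E$ ($q{\left(E,l \right)} = \frac{E + l}{E + l} - E = 1 - E$)
$- 421 q{\left(j - \left(0 - 6\right),-5 - 6 \right)} = - 421 \left(1 - \left(6 - \left(0 - 6\right)\right)\right) = - 421 \left(1 - \left(6 - -6\right)\right) = - 421 \left(1 - \left(6 + 6\right)\right) = - 421 \left(1 - 12\right) = \left(-421\right) \left(-11\right) = 4631$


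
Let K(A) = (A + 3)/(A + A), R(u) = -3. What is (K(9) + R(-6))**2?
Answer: 49/9 ≈ 5.4444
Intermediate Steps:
K(A) = (3 + A)/(2*A) (K(A) = (3 + A)/((2*A)) = (3 + A)*(1/(2*A)) = (3 + A)/(2*A))
(K(9) + R(-6))**2 = ((1/2)*(3 + 9)/9 - 3)**2 = ((1/2)*(1/9)*12 - 3)**2 = (2/3 - 3)**2 = (-7/3)**2 = 49/9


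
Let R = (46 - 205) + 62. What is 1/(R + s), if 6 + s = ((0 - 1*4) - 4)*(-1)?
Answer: -1/95 ≈ -0.010526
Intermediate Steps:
R = -97 (R = -159 + 62 = -97)
s = 2 (s = -6 + ((0 - 1*4) - 4)*(-1) = -6 + ((0 - 4) - 4)*(-1) = -6 + (-4 - 4)*(-1) = -6 - 8*(-1) = -6 + 8 = 2)
1/(R + s) = 1/(-97 + 2) = 1/(-95) = -1/95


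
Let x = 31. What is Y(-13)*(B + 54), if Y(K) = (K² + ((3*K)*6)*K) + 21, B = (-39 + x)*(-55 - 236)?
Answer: 7698624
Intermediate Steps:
B = 2328 (B = (-39 + 31)*(-55 - 236) = -8*(-291) = 2328)
Y(K) = 21 + 19*K² (Y(K) = (K² + (18*K)*K) + 21 = (K² + 18*K²) + 21 = 19*K² + 21 = 21 + 19*K²)
Y(-13)*(B + 54) = (21 + 19*(-13)²)*(2328 + 54) = (21 + 19*169)*2382 = (21 + 3211)*2382 = 3232*2382 = 7698624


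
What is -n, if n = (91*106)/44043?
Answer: -182/831 ≈ -0.21901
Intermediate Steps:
n = 182/831 (n = 9646*(1/44043) = 182/831 ≈ 0.21901)
-n = -1*182/831 = -182/831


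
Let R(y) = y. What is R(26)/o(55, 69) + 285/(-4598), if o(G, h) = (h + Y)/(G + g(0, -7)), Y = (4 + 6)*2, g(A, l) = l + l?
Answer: 256637/21538 ≈ 11.916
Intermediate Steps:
g(A, l) = 2*l
Y = 20 (Y = 10*2 = 20)
o(G, h) = (20 + h)/(-14 + G) (o(G, h) = (h + 20)/(G + 2*(-7)) = (20 + h)/(G - 14) = (20 + h)/(-14 + G))
R(26)/o(55, 69) + 285/(-4598) = 26/(((20 + 69)/(-14 + 55))) + 285/(-4598) = 26/((89/41)) + 285*(-1/4598) = 26/(((1/41)*89)) - 15/242 = 26/(89/41) - 15/242 = 26*(41/89) - 15/242 = 1066/89 - 15/242 = 256637/21538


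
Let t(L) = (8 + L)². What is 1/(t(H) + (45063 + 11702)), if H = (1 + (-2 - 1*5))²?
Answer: 1/58701 ≈ 1.7035e-5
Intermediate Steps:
H = 36 (H = (1 + (-2 - 5))² = (1 - 7)² = (-6)² = 36)
1/(t(H) + (45063 + 11702)) = 1/((8 + 36)² + (45063 + 11702)) = 1/(44² + 56765) = 1/(1936 + 56765) = 1/58701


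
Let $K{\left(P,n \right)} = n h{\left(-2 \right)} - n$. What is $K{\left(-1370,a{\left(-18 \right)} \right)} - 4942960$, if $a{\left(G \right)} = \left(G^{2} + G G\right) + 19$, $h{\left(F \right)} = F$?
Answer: $-4944961$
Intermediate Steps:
$a{\left(G \right)} = 19 + 2 G^{2}$ ($a{\left(G \right)} = \left(G^{2} + G^{2}\right) + 19 = 2 G^{2} + 19 = 19 + 2 G^{2}$)
$K{\left(P,n \right)} = - 3 n$ ($K{\left(P,n \right)} = n \left(-2\right) - n = - 2 n - n = - 3 n$)
$K{\left(-1370,a{\left(-18 \right)} \right)} - 4942960 = - 3 \left(19 + 2 \left(-18\right)^{2}\right) - 4942960 = - 3 \left(19 + 2 \cdot 324\right) - 4942960 = - 3 \left(19 + 648\right) - 4942960 = \left(-3\right) 667 - 4942960 = -2001 - 4942960 = -4944961$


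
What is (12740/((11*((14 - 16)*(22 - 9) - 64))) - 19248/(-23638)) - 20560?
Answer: -24070969990/1170081 ≈ -20572.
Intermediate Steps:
(12740/((11*((14 - 16)*(22 - 9) - 64))) - 19248/(-23638)) - 20560 = (12740/((11*(-2*13 - 64))) - 19248*(-1/23638)) - 20560 = (12740/((11*(-26 - 64))) + 9624/11819) - 20560 = (12740/((11*(-90))) + 9624/11819) - 20560 = (12740/(-990) + 9624/11819) - 20560 = (12740*(-1/990) + 9624/11819) - 20560 = (-1274/99 + 9624/11819) - 20560 = -14104630/1170081 - 20560 = -24070969990/1170081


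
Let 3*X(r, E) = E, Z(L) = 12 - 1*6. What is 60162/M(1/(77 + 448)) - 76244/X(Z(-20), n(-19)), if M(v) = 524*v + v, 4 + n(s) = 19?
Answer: 224566/5 ≈ 44913.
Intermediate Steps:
n(s) = 15 (n(s) = -4 + 19 = 15)
Z(L) = 6 (Z(L) = 12 - 6 = 6)
X(r, E) = E/3
M(v) = 525*v
60162/M(1/(77 + 448)) - 76244/X(Z(-20), n(-19)) = 60162/((525/(77 + 448))) - 76244/((⅓)*15) = 60162/((525/525)) - 76244/5 = 60162/((525*(1/525))) - 76244*⅕ = 60162/1 - 76244/5 = 60162*1 - 76244/5 = 60162 - 76244/5 = 224566/5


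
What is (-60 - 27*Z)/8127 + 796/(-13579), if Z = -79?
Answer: 7226725/36785511 ≈ 0.19646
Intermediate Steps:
(-60 - 27*Z)/8127 + 796/(-13579) = (-60 - 27*(-79))/8127 + 796/(-13579) = (-60 + 2133)*(1/8127) + 796*(-1/13579) = 2073*(1/8127) - 796/13579 = 691/2709 - 796/13579 = 7226725/36785511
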